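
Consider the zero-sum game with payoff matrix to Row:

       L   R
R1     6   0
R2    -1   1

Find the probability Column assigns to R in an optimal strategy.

7/8

Row minima: R1 → 0, R2 → -1; maximin = 0.
Column maxima: L → 6, R → 1; minimax = 1.
0 ≠ 1, so there is no saddle point; optimal play is mixed.
Let Row play R1 with probability p. Expected payoff against L: 6p + (-1)(1−p) = 7p − 1; against R: 0p + 1(1−p) = −p + 1.
Setting these equal: 7p − 1 = −p + 1 ⇒ 8p = 2 ⇒ p = 1/4, and the value is (7)·(1/4) − 1 = 3/4.
For Column: with q = P(L), equating R1's and R2's payoffs gives 6q = −2q + 1 ⇒ q = 1/8.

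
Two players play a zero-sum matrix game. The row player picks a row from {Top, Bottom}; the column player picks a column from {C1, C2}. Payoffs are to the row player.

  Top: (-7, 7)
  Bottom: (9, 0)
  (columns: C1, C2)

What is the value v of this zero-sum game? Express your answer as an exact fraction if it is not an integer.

63/23

Row minima: Top → -7, Bottom → 0; maximin = 0.
Column maxima: C1 → 9, C2 → 7; minimax = 7.
0 ≠ 7, so there is no saddle point; optimal play is mixed.
Let the row player play Top with probability p. Expected payoff against C1: (-7)p + 9(1−p) = −16p + 9; against C2: 7p + 0(1−p) = 7p.
Setting these equal: −16p + 9 = 7p ⇒ −23p = -9 ⇒ p = 9/23, and the value is (-16)·(9/23) + 9 = 63/23.
For the column player: with q = P(C1), equating Top's and Bottom's payoffs gives −14q + 7 = 9q ⇒ q = 7/23.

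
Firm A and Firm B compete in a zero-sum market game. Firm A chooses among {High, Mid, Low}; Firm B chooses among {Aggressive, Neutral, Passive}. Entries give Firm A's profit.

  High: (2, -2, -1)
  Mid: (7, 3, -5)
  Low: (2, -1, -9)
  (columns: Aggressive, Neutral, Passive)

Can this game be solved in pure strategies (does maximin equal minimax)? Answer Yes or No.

Row minima: High → -2, Mid → -5, Low → -9; maximin = -2.
Column maxima: Aggressive → 7, Neutral → 3, Passive → -1; minimax = -1.
-2 ≠ -1, so no pure-strategy equilibrium exists.

No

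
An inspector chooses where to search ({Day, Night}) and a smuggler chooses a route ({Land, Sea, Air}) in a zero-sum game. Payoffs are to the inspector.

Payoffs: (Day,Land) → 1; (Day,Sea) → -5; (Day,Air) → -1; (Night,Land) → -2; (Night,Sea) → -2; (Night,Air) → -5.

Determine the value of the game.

Row minima: Day → -5, Night → -5; maximin = -5.
Column maxima: Land → 1, Sea → -2, Air → -1; minimax = -2.
-5 ≠ -2, so there is no saddle point; optimal play is mixed.
Land is strictly dominated by Air (it gives the inspector strictly more in every row), so the smuggler never plays it.
On the remaining 2×2 (Day, Night vs Sea, Air):
Let the inspector play Day with probability p. Expected payoff against Sea: (-5)p + (-2)(1−p) = −3p − 2; against Air: (-1)p + (-5)(1−p) = 4p − 5.
Setting these equal: −3p − 2 = 4p − 5 ⇒ −7p = -3 ⇒ p = 3/7, and the value is (-3)·(3/7) − 2 = -23/7.
For the smuggler: with q = P(Sea), equating Day's and Night's payoffs gives −4q − 1 = 3q − 5 ⇒ q = 4/7.

-23/7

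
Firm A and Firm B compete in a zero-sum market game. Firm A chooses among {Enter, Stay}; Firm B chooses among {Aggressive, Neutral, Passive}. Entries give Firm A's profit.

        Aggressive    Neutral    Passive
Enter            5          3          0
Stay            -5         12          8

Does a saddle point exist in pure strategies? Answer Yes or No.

No

Row minima: Enter → 0, Stay → -5; maximin = 0.
Column maxima: Aggressive → 5, Neutral → 12, Passive → 8; minimax = 5.
0 ≠ 5, so no pure-strategy equilibrium exists.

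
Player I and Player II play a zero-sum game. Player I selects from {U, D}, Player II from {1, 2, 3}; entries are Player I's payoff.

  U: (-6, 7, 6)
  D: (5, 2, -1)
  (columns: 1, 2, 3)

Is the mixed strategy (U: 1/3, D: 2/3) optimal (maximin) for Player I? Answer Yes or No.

Against 1 this mix gives (1/3)·(-6) + (2/3)·5 = 4/3.
Against 2 this mix gives (1/3)·7 + (2/3)·2 = 11/3.
Against 3 this mix gives (1/3)·6 + (2/3)·(-1) = 4/3.
All of Player II's active replies (1, 3) yield 4/3, and no column does worse for Player I. The mix makes Player II indifferent and guarantees 4/3, so it is optimal.

Yes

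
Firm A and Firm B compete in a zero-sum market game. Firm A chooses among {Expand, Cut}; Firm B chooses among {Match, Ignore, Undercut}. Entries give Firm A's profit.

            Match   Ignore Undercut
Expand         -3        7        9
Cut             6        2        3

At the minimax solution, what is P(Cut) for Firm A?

5/7

Row minima: Expand → -3, Cut → 2; maximin = 2.
Column maxima: Match → 6, Ignore → 7, Undercut → 9; minimax = 6.
2 ≠ 6, so there is no saddle point; optimal play is mixed.
Undercut is strictly dominated by Ignore (it gives Firm A strictly more in every row), so Firm B never plays it.
On the remaining 2×2 (Expand, Cut vs Match, Ignore):
Let Firm A play Expand with probability p. Expected payoff against Match: (-3)p + 6(1−p) = −9p + 6; against Ignore: 7p + 2(1−p) = 5p + 2.
Setting these equal: −9p + 6 = 5p + 2 ⇒ −14p = -4 ⇒ p = 2/7, and the value is (-9)·(2/7) + 6 = 24/7.
For Firm B: with q = P(Match), equating Expand's and Cut's payoffs gives −10q + 7 = 4q + 2 ⇒ q = 5/14.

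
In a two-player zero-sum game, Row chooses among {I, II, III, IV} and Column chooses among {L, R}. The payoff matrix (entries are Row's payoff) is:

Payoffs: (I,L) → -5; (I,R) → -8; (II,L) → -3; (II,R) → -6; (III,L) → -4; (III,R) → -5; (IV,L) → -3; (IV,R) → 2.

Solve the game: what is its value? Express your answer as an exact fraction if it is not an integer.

-3

Row minima: I → -8, II → -6, III → -5, IV → -3; maximin = -3.
Column maxima: L → -3, R → 2; minimax = -3.
Since maximin = minimax = -3, there is a saddle point and the value is -3.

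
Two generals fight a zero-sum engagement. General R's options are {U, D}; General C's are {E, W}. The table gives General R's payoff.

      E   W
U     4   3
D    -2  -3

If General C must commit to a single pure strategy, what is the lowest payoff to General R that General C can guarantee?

3

Column maxima: E → 4, W → 3.
The smallest of these is 3.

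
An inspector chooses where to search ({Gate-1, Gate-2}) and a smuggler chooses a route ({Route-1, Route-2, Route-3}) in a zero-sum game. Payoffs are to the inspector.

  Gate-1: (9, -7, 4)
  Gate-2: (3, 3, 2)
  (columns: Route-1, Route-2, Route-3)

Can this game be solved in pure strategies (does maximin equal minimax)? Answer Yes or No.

Row minima: Gate-1 → -7, Gate-2 → 2; maximin = 2.
Column maxima: Route-1 → 9, Route-2 → 3, Route-3 → 4; minimax = 3.
2 ≠ 3, so no pure-strategy equilibrium exists.

No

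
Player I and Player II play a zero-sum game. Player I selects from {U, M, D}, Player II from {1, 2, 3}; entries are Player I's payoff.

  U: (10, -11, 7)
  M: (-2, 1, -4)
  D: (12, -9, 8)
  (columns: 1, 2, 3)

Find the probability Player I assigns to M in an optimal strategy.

17/22

Row minima: U → -11, M → -4, D → -9; maximin = -4.
Column maxima: 1 → 12, 2 → 1, 3 → 8; minimax = 1.
-4 ≠ 1, so there is no saddle point; optimal play is mixed.
U is strictly dominated by D, so Player I never plays it.
1 is strictly dominated by 3 (it gives Player I strictly more in every row), so Player II never plays it.
On the remaining 2×2 (M, D vs 2, 3):
Let Player I play M with probability p. Expected payoff against 2: 1p + (-9)(1−p) = 10p − 9; against 3: (-4)p + 8(1−p) = −12p + 8.
Setting these equal: 10p − 9 = −12p + 8 ⇒ 22p = 17 ⇒ p = 17/22, and the value is (10)·(17/22) − 9 = -14/11.
For Player II: with q = P(2), equating M's and D's payoffs gives 5q − 4 = −17q + 8 ⇒ q = 6/11.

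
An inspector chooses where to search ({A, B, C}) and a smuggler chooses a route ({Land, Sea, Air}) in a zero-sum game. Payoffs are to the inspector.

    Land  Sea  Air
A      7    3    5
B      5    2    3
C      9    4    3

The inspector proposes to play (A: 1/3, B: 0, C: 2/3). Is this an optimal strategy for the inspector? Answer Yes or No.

Yes

Against Land this mix gives (1/3)·7 + (2/3)·9 = 25/3.
Against Sea this mix gives (1/3)·3 + (2/3)·4 = 11/3.
Against Air this mix gives (1/3)·5 + (2/3)·3 = 11/3.
All of the smuggler's active replies (Sea, Air) yield 11/3, and no column does worse for the inspector. The mix makes the smuggler indifferent and guarantees 11/3, so it is optimal.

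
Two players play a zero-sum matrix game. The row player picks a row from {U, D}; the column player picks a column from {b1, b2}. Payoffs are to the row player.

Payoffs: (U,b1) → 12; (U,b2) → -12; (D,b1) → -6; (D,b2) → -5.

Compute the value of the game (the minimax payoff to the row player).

Row minima: U → -12, D → -6; maximin = -6.
Column maxima: b1 → 12, b2 → -5; minimax = -5.
-6 ≠ -5, so there is no saddle point; optimal play is mixed.
Let the row player play U with probability p. Expected payoff against b1: 12p + (-6)(1−p) = 18p − 6; against b2: (-12)p + (-5)(1−p) = −7p − 5.
Setting these equal: 18p − 6 = −7p − 5 ⇒ 25p = 1 ⇒ p = 1/25, and the value is (18)·(1/25) − 6 = -132/25.
For the column player: with q = P(b1), equating U's and D's payoffs gives 24q − 12 = −q − 5 ⇒ q = 7/25.

-132/25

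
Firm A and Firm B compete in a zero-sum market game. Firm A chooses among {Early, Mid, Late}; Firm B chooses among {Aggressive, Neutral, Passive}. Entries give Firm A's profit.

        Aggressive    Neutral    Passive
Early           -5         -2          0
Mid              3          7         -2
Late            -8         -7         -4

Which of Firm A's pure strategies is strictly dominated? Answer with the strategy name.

Late

Early gives a strictly higher payoff than Late against every column: -5 > -8, -2 > -7, 0 > -4.
So Late is strictly dominated and Firm A never plays it.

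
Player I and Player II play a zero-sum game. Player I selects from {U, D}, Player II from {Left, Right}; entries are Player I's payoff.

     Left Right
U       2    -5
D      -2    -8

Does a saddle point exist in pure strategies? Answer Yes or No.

Row minima: U → -5, D → -8; maximin = -5.
Column maxima: Left → 2, Right → -5; minimax = -5.
maximin = minimax = -5, so a saddle point exists.

Yes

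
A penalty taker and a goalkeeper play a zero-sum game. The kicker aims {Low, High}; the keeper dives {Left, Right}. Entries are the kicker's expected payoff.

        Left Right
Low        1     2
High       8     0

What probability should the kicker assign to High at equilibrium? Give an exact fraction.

1/9

Row minima: Low → 1, High → 0; maximin = 1.
Column maxima: Left → 8, Right → 2; minimax = 2.
1 ≠ 2, so there is no saddle point; optimal play is mixed.
Let the kicker play Low with probability p. Expected payoff against Left: 1p + 8(1−p) = −7p + 8; against Right: 2p + 0(1−p) = 2p.
Setting these equal: −7p + 8 = 2p ⇒ −9p = -8 ⇒ p = 8/9, and the value is (-7)·(8/9) + 8 = 16/9.
For the keeper: with q = P(Left), equating Low's and High's payoffs gives −q + 2 = 8q ⇒ q = 2/9.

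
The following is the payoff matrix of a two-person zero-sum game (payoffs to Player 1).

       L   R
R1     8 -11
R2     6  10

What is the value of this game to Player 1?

Row minima: R1 → -11, R2 → 6; maximin = 6.
Column maxima: L → 8, R → 10; minimax = 8.
6 ≠ 8, so there is no saddle point; optimal play is mixed.
Let Player 1 play R1 with probability p. Expected payoff against L: 8p + 6(1−p) = 2p + 6; against R: (-11)p + 10(1−p) = −21p + 10.
Setting these equal: 2p + 6 = −21p + 10 ⇒ 23p = 4 ⇒ p = 4/23, and the value is (2)·(4/23) + 6 = 146/23.
For Player 2: with q = P(L), equating R1's and R2's payoffs gives 19q − 11 = −4q + 10 ⇒ q = 21/23.

146/23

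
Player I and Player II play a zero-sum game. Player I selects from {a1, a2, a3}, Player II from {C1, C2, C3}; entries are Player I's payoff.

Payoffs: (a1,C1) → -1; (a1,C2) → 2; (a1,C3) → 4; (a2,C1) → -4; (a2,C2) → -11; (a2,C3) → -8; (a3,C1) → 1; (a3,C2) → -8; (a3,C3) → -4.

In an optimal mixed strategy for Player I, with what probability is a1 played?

3/4

Row minima: a1 → -1, a2 → -11, a3 → -8; maximin = -1.
Column maxima: C1 → 1, C2 → 2, C3 → 4; minimax = 1.
-1 ≠ 1, so there is no saddle point; optimal play is mixed.
a2 is strictly dominated by a1, so Player I never plays it.
C3 is strictly dominated by C2 (it gives Player I strictly more in every row), so Player II never plays it.
On the remaining 2×2 (a1, a3 vs C1, C2):
Let Player I play a1 with probability p. Expected payoff against C1: (-1)p + 1(1−p) = −2p + 1; against C2: 2p + (-8)(1−p) = 10p − 8.
Setting these equal: −2p + 1 = 10p − 8 ⇒ −12p = -9 ⇒ p = 3/4, and the value is (-2)·(3/4) + 1 = -1/2.
For Player II: with q = P(C1), equating a1's and a3's payoffs gives −3q + 2 = 9q − 8 ⇒ q = 5/6.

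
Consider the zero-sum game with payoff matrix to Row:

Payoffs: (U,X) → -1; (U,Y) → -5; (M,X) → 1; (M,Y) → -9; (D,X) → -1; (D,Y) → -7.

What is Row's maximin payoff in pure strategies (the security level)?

-5

Row minima: U → -5, M → -9, D → -7.
The best of these is -5.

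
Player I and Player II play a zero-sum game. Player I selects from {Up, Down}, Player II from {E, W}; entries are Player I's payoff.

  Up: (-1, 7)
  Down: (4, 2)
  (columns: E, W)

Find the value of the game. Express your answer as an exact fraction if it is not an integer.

Row minima: Up → -1, Down → 2; maximin = 2.
Column maxima: E → 4, W → 7; minimax = 4.
2 ≠ 4, so there is no saddle point; optimal play is mixed.
Let Player I play Up with probability p. Expected payoff against E: (-1)p + 4(1−p) = −5p + 4; against W: 7p + 2(1−p) = 5p + 2.
Setting these equal: −5p + 4 = 5p + 2 ⇒ −10p = -2 ⇒ p = 1/5, and the value is (-5)·(1/5) + 4 = 3.
For Player II: with q = P(E), equating Up's and Down's payoffs gives −8q + 7 = 2q + 2 ⇒ q = 1/2.

3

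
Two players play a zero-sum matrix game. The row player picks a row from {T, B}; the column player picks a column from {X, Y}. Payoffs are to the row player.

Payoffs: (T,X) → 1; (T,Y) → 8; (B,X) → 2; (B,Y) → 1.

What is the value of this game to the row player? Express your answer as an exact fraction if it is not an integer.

Row minima: T → 1, B → 1; maximin = 1.
Column maxima: X → 2, Y → 8; minimax = 2.
1 ≠ 2, so there is no saddle point; optimal play is mixed.
Let the row player play T with probability p. Expected payoff against X: 1p + 2(1−p) = −p + 2; against Y: 8p + 1(1−p) = 7p + 1.
Setting these equal: −p + 2 = 7p + 1 ⇒ −8p = -1 ⇒ p = 1/8, and the value is (-1)·(1/8) + 2 = 15/8.
For the column player: with q = P(X), equating T's and B's payoffs gives −7q + 8 = q + 1 ⇒ q = 7/8.

15/8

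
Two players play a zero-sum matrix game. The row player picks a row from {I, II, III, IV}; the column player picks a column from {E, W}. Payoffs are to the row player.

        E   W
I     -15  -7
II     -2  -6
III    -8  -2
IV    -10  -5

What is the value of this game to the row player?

-22/5

Row minima: I → -15, II → -6, III → -8, IV → -10; maximin = -6.
Column maxima: E → -2, W → -2; minimax = -2.
-6 ≠ -2, so there is no saddle point; optimal play is mixed.
I is strictly dominated by II, so the row player never plays it.
IV is strictly dominated by III, so the row player never plays it.
On the remaining 2×2 (II, III vs E, W):
Let the row player play II with probability p. Expected payoff against E: (-2)p + (-8)(1−p) = 6p − 8; against W: (-6)p + (-2)(1−p) = −4p − 2.
Setting these equal: 6p − 8 = −4p − 2 ⇒ 10p = 6 ⇒ p = 3/5, and the value is (6)·(3/5) − 8 = -22/5.
For the column player: with q = P(E), equating II's and III's payoffs gives 4q − 6 = −6q − 2 ⇒ q = 2/5.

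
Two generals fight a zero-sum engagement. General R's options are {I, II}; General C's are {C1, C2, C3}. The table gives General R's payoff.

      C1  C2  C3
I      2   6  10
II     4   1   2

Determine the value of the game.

Row minima: I → 2, II → 1; maximin = 2.
Column maxima: C1 → 4, C2 → 6, C3 → 10; minimax = 4.
2 ≠ 4, so there is no saddle point; optimal play is mixed.
C3 is strictly dominated by C2 (it gives General R strictly more in every row), so General C never plays it.
On the remaining 2×2 (I, II vs C1, C2):
Let General R play I with probability p. Expected payoff against C1: 2p + 4(1−p) = −2p + 4; against C2: 6p + 1(1−p) = 5p + 1.
Setting these equal: −2p + 4 = 5p + 1 ⇒ −7p = -3 ⇒ p = 3/7, and the value is (-2)·(3/7) + 4 = 22/7.
For General C: with q = P(C1), equating I's and II's payoffs gives −4q + 6 = 3q + 1 ⇒ q = 5/7.

22/7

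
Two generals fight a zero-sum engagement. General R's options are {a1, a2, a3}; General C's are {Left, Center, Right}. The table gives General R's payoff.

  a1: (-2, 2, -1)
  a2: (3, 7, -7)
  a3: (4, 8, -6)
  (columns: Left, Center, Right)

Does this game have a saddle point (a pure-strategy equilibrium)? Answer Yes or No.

No

Row minima: a1 → -2, a2 → -7, a3 → -6; maximin = -2.
Column maxima: Left → 4, Center → 8, Right → -1; minimax = -1.
-2 ≠ -1, so no pure-strategy equilibrium exists.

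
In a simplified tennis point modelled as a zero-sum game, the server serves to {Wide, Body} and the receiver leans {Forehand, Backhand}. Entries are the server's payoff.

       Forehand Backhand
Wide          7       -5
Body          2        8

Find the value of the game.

11/3

Row minima: Wide → -5, Body → 2; maximin = 2.
Column maxima: Forehand → 7, Backhand → 8; minimax = 7.
2 ≠ 7, so there is no saddle point; optimal play is mixed.
Let the server play Wide with probability p. Expected payoff against Forehand: 7p + 2(1−p) = 5p + 2; against Backhand: (-5)p + 8(1−p) = −13p + 8.
Setting these equal: 5p + 2 = −13p + 8 ⇒ 18p = 6 ⇒ p = 1/3, and the value is (5)·(1/3) + 2 = 11/3.
For the receiver: with q = P(Forehand), equating Wide's and Body's payoffs gives 12q − 5 = −6q + 8 ⇒ q = 13/18.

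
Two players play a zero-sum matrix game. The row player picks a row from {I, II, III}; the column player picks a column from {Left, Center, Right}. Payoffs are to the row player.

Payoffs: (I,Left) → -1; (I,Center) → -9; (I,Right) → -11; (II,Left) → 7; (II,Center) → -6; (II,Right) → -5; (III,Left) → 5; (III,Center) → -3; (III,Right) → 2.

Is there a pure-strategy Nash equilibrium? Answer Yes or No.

Yes

Row minima: I → -11, II → -6, III → -3; maximin = -3.
Column maxima: Left → 7, Center → -3, Right → 2; minimax = -3.
maximin = minimax = -3, so a saddle point exists.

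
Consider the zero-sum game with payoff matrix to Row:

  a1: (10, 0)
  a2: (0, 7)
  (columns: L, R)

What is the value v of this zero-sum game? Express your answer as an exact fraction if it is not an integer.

Row minima: a1 → 0, a2 → 0; maximin = 0.
Column maxima: L → 10, R → 7; minimax = 7.
0 ≠ 7, so there is no saddle point; optimal play is mixed.
Let Row play a1 with probability p. Expected payoff against L: 10p + 0(1−p) = 10p; against R: 0p + 7(1−p) = −7p + 7.
Setting these equal: 10p = −7p + 7 ⇒ 17p = 7 ⇒ p = 7/17, and the value is (10)·(7/17) = 70/17.
For Column: with q = P(L), equating a1's and a2's payoffs gives 10q = −7q + 7 ⇒ q = 7/17.

70/17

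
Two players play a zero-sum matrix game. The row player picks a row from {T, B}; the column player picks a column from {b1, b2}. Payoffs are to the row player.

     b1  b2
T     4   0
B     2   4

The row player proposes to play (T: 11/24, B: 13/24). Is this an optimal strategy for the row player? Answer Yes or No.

No

Against b1 this mix gives (11/24)·4 + (13/24)·2 = 35/12.
Against b2 this mix gives (11/24)·0 + (13/24)·4 = 13/6.
The column player will play b2, holding the row player to 13/6. Shifting weight toward the row that does better against b2 would raise this floor (the equalizing mix achieves 8/3 against both b2 and b1), so the proposed strategy is not optimal.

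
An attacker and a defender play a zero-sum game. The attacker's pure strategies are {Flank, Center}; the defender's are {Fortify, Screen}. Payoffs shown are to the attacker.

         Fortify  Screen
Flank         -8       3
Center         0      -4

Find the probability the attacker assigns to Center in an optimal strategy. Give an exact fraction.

Row minima: Flank → -8, Center → -4; maximin = -4.
Column maxima: Fortify → 0, Screen → 3; minimax = 0.
-4 ≠ 0, so there is no saddle point; optimal play is mixed.
Let the attacker play Flank with probability p. Expected payoff against Fortify: (-8)p + 0(1−p) = −8p; against Screen: 3p + (-4)(1−p) = 7p − 4.
Setting these equal: −8p = 7p − 4 ⇒ −15p = -4 ⇒ p = 4/15, and the value is (-8)·(4/15) = -32/15.
For the defender: with q = P(Fortify), equating Flank's and Center's payoffs gives −11q + 3 = 4q − 4 ⇒ q = 7/15.

11/15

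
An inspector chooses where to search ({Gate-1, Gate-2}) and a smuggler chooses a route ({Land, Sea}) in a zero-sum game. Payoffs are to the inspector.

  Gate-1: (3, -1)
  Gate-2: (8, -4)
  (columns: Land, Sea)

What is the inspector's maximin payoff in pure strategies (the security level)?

Row minima: Gate-1 → -1, Gate-2 → -4.
The best of these is -1.

-1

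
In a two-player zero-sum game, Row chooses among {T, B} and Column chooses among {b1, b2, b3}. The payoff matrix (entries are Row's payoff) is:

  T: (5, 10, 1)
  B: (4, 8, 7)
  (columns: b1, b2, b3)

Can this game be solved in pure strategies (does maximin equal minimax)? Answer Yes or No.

No

Row minima: T → 1, B → 4; maximin = 4.
Column maxima: b1 → 5, b2 → 10, b3 → 7; minimax = 5.
4 ≠ 5, so no pure-strategy equilibrium exists.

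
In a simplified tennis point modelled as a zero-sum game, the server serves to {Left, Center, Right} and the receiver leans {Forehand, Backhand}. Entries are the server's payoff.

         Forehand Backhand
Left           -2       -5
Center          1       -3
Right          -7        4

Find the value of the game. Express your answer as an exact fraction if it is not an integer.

-17/15

Row minima: Left → -5, Center → -3, Right → -7; maximin = -3.
Column maxima: Forehand → 1, Backhand → 4; minimax = 1.
-3 ≠ 1, so there is no saddle point; optimal play is mixed.
Left is strictly dominated by Center, so the server never plays it.
On the remaining 2×2 (Center, Right vs Forehand, Backhand):
Let the server play Center with probability p. Expected payoff against Forehand: 1p + (-7)(1−p) = 8p − 7; against Backhand: (-3)p + 4(1−p) = −7p + 4.
Setting these equal: 8p − 7 = −7p + 4 ⇒ 15p = 11 ⇒ p = 11/15, and the value is (8)·(11/15) − 7 = -17/15.
For the receiver: with q = P(Forehand), equating Center's and Right's payoffs gives 4q − 3 = −11q + 4 ⇒ q = 7/15.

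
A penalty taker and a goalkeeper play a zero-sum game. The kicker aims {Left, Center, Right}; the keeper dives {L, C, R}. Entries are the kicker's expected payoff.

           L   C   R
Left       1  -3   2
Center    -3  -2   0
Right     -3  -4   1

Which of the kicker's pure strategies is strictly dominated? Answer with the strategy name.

Left gives a strictly higher payoff than Right against every column: 1 > -3, -3 > -4, 2 > 1.
So Right is strictly dominated and the kicker never plays it.

Right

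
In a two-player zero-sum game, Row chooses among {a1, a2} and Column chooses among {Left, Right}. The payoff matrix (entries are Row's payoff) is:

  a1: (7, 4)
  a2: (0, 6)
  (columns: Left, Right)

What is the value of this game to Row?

Row minima: a1 → 4, a2 → 0; maximin = 4.
Column maxima: Left → 7, Right → 6; minimax = 6.
4 ≠ 6, so there is no saddle point; optimal play is mixed.
Let Row play a1 with probability p. Expected payoff against Left: 7p + 0(1−p) = 7p; against Right: 4p + 6(1−p) = −2p + 6.
Setting these equal: 7p = −2p + 6 ⇒ 9p = 6 ⇒ p = 2/3, and the value is (7)·(2/3) = 14/3.
For Column: with q = P(Left), equating a1's and a2's payoffs gives 3q + 4 = −6q + 6 ⇒ q = 2/9.

14/3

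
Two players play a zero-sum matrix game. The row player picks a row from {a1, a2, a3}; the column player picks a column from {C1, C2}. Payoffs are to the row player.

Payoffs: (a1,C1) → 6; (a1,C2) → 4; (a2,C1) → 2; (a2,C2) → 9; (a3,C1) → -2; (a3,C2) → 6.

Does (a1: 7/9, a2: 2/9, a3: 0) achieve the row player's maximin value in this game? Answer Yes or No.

Against C1 this mix gives (7/9)·6 + (2/9)·2 = 46/9.
Against C2 this mix gives (7/9)·4 + (2/9)·9 = 46/9.
All of the column player's active replies (C1, C2) yield 46/9, and no column does worse for the row player. The mix makes the column player indifferent and guarantees 46/9, so it is optimal.

Yes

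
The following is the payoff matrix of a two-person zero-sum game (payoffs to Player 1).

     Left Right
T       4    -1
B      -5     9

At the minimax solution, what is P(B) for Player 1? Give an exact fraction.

Row minima: T → -1, B → -5; maximin = -1.
Column maxima: Left → 4, Right → 9; minimax = 4.
-1 ≠ 4, so there is no saddle point; optimal play is mixed.
Let Player 1 play T with probability p. Expected payoff against Left: 4p + (-5)(1−p) = 9p − 5; against Right: (-1)p + 9(1−p) = −10p + 9.
Setting these equal: 9p − 5 = −10p + 9 ⇒ 19p = 14 ⇒ p = 14/19, and the value is (9)·(14/19) − 5 = 31/19.
For Player 2: with q = P(Left), equating T's and B's payoffs gives 5q − 1 = −14q + 9 ⇒ q = 10/19.

5/19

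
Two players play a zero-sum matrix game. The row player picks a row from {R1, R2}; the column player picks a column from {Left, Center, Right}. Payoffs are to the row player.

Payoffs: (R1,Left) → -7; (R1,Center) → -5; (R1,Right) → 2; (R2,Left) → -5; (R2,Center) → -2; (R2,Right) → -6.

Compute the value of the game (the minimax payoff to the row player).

Row minima: R1 → -7, R2 → -6; maximin = -6.
Column maxima: Left → -5, Center → -2, Right → 2; minimax = -5.
-6 ≠ -5, so there is no saddle point; optimal play is mixed.
Center is strictly dominated by Left (it gives the row player strictly more in every row), so the column player never plays it.
On the remaining 2×2 (R1, R2 vs Left, Right):
Let the row player play R1 with probability p. Expected payoff against Left: (-7)p + (-5)(1−p) = −2p − 5; against Right: 2p + (-6)(1−p) = 8p − 6.
Setting these equal: −2p − 5 = 8p − 6 ⇒ −10p = -1 ⇒ p = 1/10, and the value is (-2)·(1/10) − 5 = -26/5.
For the column player: with q = P(Left), equating R1's and R2's payoffs gives −9q + 2 = q − 6 ⇒ q = 4/5.

-26/5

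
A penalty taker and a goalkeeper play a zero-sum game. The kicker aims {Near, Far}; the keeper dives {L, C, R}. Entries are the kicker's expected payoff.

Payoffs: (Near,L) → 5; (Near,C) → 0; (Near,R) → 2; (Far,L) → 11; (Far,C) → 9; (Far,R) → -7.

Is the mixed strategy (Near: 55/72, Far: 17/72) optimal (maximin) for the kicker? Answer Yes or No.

No

Against L this mix gives (55/72)·5 + (17/72)·11 = 77/12.
Against C this mix gives (55/72)·0 + (17/72)·9 = 17/8.
Against R this mix gives (55/72)·2 + (17/72)·(-7) = -1/8.
The keeper will play R, holding the kicker to -1/8. Shifting weight toward the row that does better against R would raise this floor (the equalizing mix achieves 1 against both R and C), so the proposed strategy is not optimal.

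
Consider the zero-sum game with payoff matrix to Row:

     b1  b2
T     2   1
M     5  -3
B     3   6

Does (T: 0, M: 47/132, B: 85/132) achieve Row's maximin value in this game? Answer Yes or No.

Against b1 this mix gives (47/132)·5 + (85/132)·3 = 245/66.
Against b2 this mix gives (47/132)·(-3) + (85/132)·6 = 123/44.
Column will play b2, holding Row to 123/44. Shifting weight toward the row that does better against b2 would raise this floor (the equalizing mix achieves 39/11 against both b2 and b1), so the proposed strategy is not optimal.

No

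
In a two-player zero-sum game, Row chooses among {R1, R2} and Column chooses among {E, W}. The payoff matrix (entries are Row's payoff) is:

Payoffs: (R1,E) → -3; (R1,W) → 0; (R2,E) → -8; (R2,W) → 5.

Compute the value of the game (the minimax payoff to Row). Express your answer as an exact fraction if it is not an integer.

Row minima: R1 → -3, R2 → -8; maximin = -3.
Column maxima: E → -3, W → 5; minimax = -3.
Since maximin = minimax = -3, there is a saddle point and the value is -3.

-3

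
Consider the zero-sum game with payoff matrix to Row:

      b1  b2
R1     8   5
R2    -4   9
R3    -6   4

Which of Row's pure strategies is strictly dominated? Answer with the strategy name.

R1 gives a strictly higher payoff than R3 against every column: 8 > -6, 5 > 4.
So R3 is strictly dominated and Row never plays it.

R3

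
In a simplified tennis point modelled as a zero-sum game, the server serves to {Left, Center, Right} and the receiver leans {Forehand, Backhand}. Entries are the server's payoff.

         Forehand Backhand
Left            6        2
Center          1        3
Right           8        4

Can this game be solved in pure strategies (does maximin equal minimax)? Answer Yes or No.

Yes

Row minima: Left → 2, Center → 1, Right → 4; maximin = 4.
Column maxima: Forehand → 8, Backhand → 4; minimax = 4.
maximin = minimax = 4, so a saddle point exists.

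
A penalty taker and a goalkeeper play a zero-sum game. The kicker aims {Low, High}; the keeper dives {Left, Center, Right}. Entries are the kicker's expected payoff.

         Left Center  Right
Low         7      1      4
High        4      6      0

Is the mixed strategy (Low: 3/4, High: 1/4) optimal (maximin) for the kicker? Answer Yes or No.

Against Left this mix gives (3/4)·7 + (1/4)·4 = 25/4.
Against Center this mix gives (3/4)·1 + (1/4)·6 = 9/4.
Against Right this mix gives (3/4)·4 + (1/4)·0 = 3.
The keeper will play Center, holding the kicker to 9/4. Shifting weight toward the row that does better against Center would raise this floor (the equalizing mix achieves 8/3 against both Center and Right), so the proposed strategy is not optimal.

No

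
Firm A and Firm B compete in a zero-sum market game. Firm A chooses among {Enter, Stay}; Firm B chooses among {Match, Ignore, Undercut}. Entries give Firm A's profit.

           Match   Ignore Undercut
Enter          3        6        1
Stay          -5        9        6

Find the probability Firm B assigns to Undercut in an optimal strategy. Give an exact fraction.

8/13

Row minima: Enter → 1, Stay → -5; maximin = 1.
Column maxima: Match → 3, Ignore → 9, Undercut → 6; minimax = 3.
1 ≠ 3, so there is no saddle point; optimal play is mixed.
Ignore is strictly dominated by Match (it gives Firm A strictly more in every row), so Firm B never plays it.
On the remaining 2×2 (Enter, Stay vs Match, Undercut):
Let Firm A play Enter with probability p. Expected payoff against Match: 3p + (-5)(1−p) = 8p − 5; against Undercut: 1p + 6(1−p) = −5p + 6.
Setting these equal: 8p − 5 = −5p + 6 ⇒ 13p = 11 ⇒ p = 11/13, and the value is (8)·(11/13) − 5 = 23/13.
For Firm B: with q = P(Match), equating Enter's and Stay's payoffs gives 2q + 1 = −11q + 6 ⇒ q = 5/13.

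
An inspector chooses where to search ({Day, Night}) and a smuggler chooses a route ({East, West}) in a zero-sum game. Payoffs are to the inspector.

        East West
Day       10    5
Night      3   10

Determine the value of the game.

85/12

Row minima: Day → 5, Night → 3; maximin = 5.
Column maxima: East → 10, West → 10; minimax = 10.
5 ≠ 10, so there is no saddle point; optimal play is mixed.
Let the inspector play Day with probability p. Expected payoff against East: 10p + 3(1−p) = 7p + 3; against West: 5p + 10(1−p) = −5p + 10.
Setting these equal: 7p + 3 = −5p + 10 ⇒ 12p = 7 ⇒ p = 7/12, and the value is (7)·(7/12) + 3 = 85/12.
For the smuggler: with q = P(East), equating Day's and Night's payoffs gives 5q + 5 = −7q + 10 ⇒ q = 5/12.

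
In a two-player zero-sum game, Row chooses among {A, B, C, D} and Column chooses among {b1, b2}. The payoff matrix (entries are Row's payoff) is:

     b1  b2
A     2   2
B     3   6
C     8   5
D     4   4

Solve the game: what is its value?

Row minima: A → 2, B → 3, C → 5, D → 4; maximin = 5.
Column maxima: b1 → 8, b2 → 6; minimax = 6.
5 ≠ 6, so there is no saddle point; optimal play is mixed.
A is strictly dominated by B, so Row never plays it.
D is strictly dominated by C, so Row never plays it.
On the remaining 2×2 (B, C vs b1, b2):
Let Row play B with probability p. Expected payoff against b1: 3p + 8(1−p) = −5p + 8; against b2: 6p + 5(1−p) = p + 5.
Setting these equal: −5p + 8 = p + 5 ⇒ −6p = -3 ⇒ p = 1/2, and the value is (-5)·(1/2) + 8 = 11/2.
For Column: with q = P(b1), equating B's and C's payoffs gives −3q + 6 = 3q + 5 ⇒ q = 1/6.

11/2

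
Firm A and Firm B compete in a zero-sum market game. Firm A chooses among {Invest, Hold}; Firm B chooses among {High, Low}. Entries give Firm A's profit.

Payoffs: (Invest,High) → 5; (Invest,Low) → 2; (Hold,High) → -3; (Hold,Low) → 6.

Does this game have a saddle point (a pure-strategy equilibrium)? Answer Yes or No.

No

Row minima: Invest → 2, Hold → -3; maximin = 2.
Column maxima: High → 5, Low → 6; minimax = 5.
2 ≠ 5, so no pure-strategy equilibrium exists.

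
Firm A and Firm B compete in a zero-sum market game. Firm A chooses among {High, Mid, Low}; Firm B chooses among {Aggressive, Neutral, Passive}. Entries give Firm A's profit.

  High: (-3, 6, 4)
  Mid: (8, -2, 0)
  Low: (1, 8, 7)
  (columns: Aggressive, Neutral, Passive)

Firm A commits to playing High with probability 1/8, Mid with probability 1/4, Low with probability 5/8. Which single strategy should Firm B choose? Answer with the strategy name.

If Firm B plays Aggressive, Firm A's expected payoff is (1/8)·(-3) + (1/4)·8 + (5/8)·1 = 9/4.
If Firm B plays Neutral, Firm A's expected payoff is (1/8)·6 + (1/4)·(-2) + (5/8)·8 = 21/4.
If Firm B plays Passive, Firm A's expected payoff is (1/8)·4 + (1/4)·0 + (5/8)·7 = 39/8.
Firm B minimizes Firm A's payoff; the smallest is 9/4, so the best response is Aggressive.

Aggressive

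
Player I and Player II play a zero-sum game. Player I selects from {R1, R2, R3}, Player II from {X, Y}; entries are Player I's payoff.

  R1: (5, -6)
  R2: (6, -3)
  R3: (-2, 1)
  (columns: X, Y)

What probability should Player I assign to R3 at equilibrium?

Row minima: R1 → -6, R2 → -3, R3 → -2; maximin = -2.
Column maxima: X → 6, Y → 1; minimax = 1.
-2 ≠ 1, so there is no saddle point; optimal play is mixed.
R1 is strictly dominated by R2, so Player I never plays it.
On the remaining 2×2 (R2, R3 vs X, Y):
Let Player I play R2 with probability p. Expected payoff against X: 6p + (-2)(1−p) = 8p − 2; against Y: (-3)p + 1(1−p) = −4p + 1.
Setting these equal: 8p − 2 = −4p + 1 ⇒ 12p = 3 ⇒ p = 1/4, and the value is (8)·(1/4) − 2 = 0.
For Player II: with q = P(X), equating R2's and R3's payoffs gives 9q − 3 = −3q + 1 ⇒ q = 1/3.

3/4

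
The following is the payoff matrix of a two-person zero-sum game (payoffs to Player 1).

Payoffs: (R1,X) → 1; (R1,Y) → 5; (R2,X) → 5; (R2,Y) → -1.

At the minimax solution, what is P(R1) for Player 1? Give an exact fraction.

Row minima: R1 → 1, R2 → -1; maximin = 1.
Column maxima: X → 5, Y → 5; minimax = 5.
1 ≠ 5, so there is no saddle point; optimal play is mixed.
Let Player 1 play R1 with probability p. Expected payoff against X: 1p + 5(1−p) = −4p + 5; against Y: 5p + (-1)(1−p) = 6p − 1.
Setting these equal: −4p + 5 = 6p − 1 ⇒ −10p = -6 ⇒ p = 3/5, and the value is (-4)·(3/5) + 5 = 13/5.
For Player 2: with q = P(X), equating R1's and R2's payoffs gives −4q + 5 = 6q − 1 ⇒ q = 3/5.

3/5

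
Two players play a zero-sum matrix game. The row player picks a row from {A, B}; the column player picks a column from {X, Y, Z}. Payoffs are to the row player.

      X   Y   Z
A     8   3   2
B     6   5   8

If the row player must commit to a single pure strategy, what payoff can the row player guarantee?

Row minima: A → 2, B → 5.
The best of these is 5.

5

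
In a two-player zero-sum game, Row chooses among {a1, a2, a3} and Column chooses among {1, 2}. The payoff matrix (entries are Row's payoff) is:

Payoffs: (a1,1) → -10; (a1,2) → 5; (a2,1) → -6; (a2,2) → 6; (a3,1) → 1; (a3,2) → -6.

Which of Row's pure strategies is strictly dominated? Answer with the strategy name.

a1

a2 gives a strictly higher payoff than a1 against every column: -6 > -10, 6 > 5.
So a1 is strictly dominated and Row never plays it.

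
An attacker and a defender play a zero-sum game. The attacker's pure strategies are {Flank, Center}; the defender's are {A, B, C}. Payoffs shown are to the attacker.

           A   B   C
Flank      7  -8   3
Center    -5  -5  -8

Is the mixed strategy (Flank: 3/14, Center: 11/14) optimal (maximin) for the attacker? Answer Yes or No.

Yes

Against A this mix gives (3/14)·7 + (11/14)·(-5) = -17/7.
Against B this mix gives (3/14)·(-8) + (11/14)·(-5) = -79/14.
Against C this mix gives (3/14)·3 + (11/14)·(-8) = -79/14.
All of the defender's active replies (B, C) yield -79/14, and no column does worse for the attacker. The mix makes the defender indifferent and guarantees -79/14, so it is optimal.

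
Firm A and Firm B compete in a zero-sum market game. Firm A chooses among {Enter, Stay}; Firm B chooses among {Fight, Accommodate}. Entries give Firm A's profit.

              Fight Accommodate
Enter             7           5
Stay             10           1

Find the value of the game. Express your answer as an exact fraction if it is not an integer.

Row minima: Enter → 5, Stay → 1; maximin = 5.
Column maxima: Fight → 10, Accommodate → 5; minimax = 5.
Since maximin = minimax = 5, there is a saddle point and the value is 5.

5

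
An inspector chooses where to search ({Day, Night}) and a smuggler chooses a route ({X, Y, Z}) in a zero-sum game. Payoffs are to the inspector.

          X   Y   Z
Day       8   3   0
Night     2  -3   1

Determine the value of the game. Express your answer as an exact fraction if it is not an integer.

3/7

Row minima: Day → 0, Night → -3; maximin = 0.
Column maxima: X → 8, Y → 3, Z → 1; minimax = 1.
0 ≠ 1, so there is no saddle point; optimal play is mixed.
X is strictly dominated by Y (it gives the inspector strictly more in every row), so the smuggler never plays it.
On the remaining 2×2 (Day, Night vs Y, Z):
Let the inspector play Day with probability p. Expected payoff against Y: 3p + (-3)(1−p) = 6p − 3; against Z: 0p + 1(1−p) = −p + 1.
Setting these equal: 6p − 3 = −p + 1 ⇒ 7p = 4 ⇒ p = 4/7, and the value is (6)·(4/7) − 3 = 3/7.
For the smuggler: with q = P(Y), equating Day's and Night's payoffs gives 3q = −4q + 1 ⇒ q = 1/7.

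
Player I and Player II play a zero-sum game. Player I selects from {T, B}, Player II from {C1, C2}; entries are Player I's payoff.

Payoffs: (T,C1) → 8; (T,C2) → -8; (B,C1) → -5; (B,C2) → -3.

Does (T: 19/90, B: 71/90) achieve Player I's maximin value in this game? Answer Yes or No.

No

Against C1 this mix gives (19/90)·8 + (71/90)·(-5) = -203/90.
Against C2 this mix gives (19/90)·(-8) + (71/90)·(-3) = -73/18.
Player II will play C2, holding Player I to -73/18. Shifting weight toward the row that does better against C2 would raise this floor (the equalizing mix achieves -32/9 against both C2 and C1), so the proposed strategy is not optimal.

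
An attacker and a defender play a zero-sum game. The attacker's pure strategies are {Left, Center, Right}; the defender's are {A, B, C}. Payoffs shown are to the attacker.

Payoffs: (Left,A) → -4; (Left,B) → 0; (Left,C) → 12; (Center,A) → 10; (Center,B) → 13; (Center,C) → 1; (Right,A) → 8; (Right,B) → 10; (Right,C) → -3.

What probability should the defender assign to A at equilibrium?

Row minima: Left → -4, Center → 1, Right → -3; maximin = 1.
Column maxima: A → 10, B → 13, C → 12; minimax = 10.
1 ≠ 10, so there is no saddle point; optimal play is mixed.
Right is strictly dominated by Center, so the attacker never plays it.
B is strictly dominated by A (it gives the attacker strictly more in every row), so the defender never plays it.
On the remaining 2×2 (Left, Center vs A, C):
Let the attacker play Left with probability p. Expected payoff against A: (-4)p + 10(1−p) = −14p + 10; against C: 12p + 1(1−p) = 11p + 1.
Setting these equal: −14p + 10 = 11p + 1 ⇒ −25p = -9 ⇒ p = 9/25, and the value is (-14)·(9/25) + 10 = 124/25.
For the defender: with q = P(A), equating Left's and Center's payoffs gives −16q + 12 = 9q + 1 ⇒ q = 11/25.

11/25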